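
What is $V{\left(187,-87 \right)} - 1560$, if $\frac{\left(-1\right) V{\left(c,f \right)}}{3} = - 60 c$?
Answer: $32100$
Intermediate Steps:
$V{\left(c,f \right)} = 180 c$ ($V{\left(c,f \right)} = - 3 \left(- 60 c\right) = 180 c$)
$V{\left(187,-87 \right)} - 1560 = 180 \cdot 187 - 1560 = 33660 - 1560 = 32100$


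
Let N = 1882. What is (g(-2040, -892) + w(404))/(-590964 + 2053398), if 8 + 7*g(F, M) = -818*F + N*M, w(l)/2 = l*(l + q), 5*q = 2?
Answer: 1897712/8530865 ≈ 0.22245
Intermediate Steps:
q = ⅖ (q = (⅕)*2 = ⅖ ≈ 0.40000)
w(l) = 2*l*(⅖ + l) (w(l) = 2*(l*(l + ⅖)) = 2*(l*(⅖ + l)) = 2*l*(⅖ + l))
g(F, M) = -8/7 - 818*F/7 + 1882*M/7 (g(F, M) = -8/7 + (-818*F + 1882*M)/7 = -8/7 + (-818*F/7 + 1882*M/7) = -8/7 - 818*F/7 + 1882*M/7)
(g(-2040, -892) + w(404))/(-590964 + 2053398) = ((-8/7 - 818/7*(-2040) + (1882/7)*(-892)) + (⅖)*404*(2 + 5*404))/(-590964 + 2053398) = ((-8/7 + 1668720/7 - 1678744/7) + (⅖)*404*(2 + 2020))/1462434 = (-10032/7 + (⅖)*404*2022)*(1/1462434) = (-10032/7 + 1633776/5)*(1/1462434) = (11386272/35)*(1/1462434) = 1897712/8530865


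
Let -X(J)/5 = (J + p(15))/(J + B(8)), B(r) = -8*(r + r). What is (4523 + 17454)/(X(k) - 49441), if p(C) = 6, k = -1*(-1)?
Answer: -2791079/6278972 ≈ -0.44451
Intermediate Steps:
B(r) = -16*r
k = 1
X(J) = -5*(6 + J)/(-128 + J) (X(J) = -5*(J + 6)/(J - 16*8) = -5*(6 + J)/(J - 128) = -5*(6 + J)/(-128 + J))
(4523 + 17454)/(X(k) - 49441) = (4523 + 17454)/(5*(-6 - 1*1)/(-128 + 1) - 49441) = 21977/(5*(-6 - 1)/(-127) - 49441) = 21977/(5*(-1/127)*(-7) - 49441) = 21977/(35/127 - 49441) = 21977/(-6278972/127) = 21977*(-127/6278972) = -2791079/6278972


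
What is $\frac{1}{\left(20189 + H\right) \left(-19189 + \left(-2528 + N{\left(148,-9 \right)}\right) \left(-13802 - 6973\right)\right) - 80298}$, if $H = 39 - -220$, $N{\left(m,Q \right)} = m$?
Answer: $\frac{1}{1010648679030} \approx 9.8946 \cdot 10^{-13}$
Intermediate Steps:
$H = 259$ ($H = 39 + 220 = 259$)
$\frac{1}{\left(20189 + H\right) \left(-19189 + \left(-2528 + N{\left(148,-9 \right)}\right) \left(-13802 - 6973\right)\right) - 80298} = \frac{1}{\left(20189 + 259\right) \left(-19189 + \left(-2528 + 148\right) \left(-13802 - 6973\right)\right) - 80298} = \frac{1}{20448 \left(-19189 - -49444500\right) - 80298} = \frac{1}{20448 \left(-19189 + 49444500\right) - 80298} = \frac{1}{20448 \cdot 49425311 - 80298} = \frac{1}{1010648759328 - 80298} = \frac{1}{1010648679030}$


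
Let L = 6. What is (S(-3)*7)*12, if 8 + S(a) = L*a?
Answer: -2184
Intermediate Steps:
S(a) = -8 + 6*a
(S(-3)*7)*12 = ((-8 + 6*(-3))*7)*12 = ((-8 - 18)*7)*12 = -26*7*12 = -182*12 = -2184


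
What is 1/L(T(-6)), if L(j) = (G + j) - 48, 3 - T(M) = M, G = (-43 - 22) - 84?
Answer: -1/188 ≈ -0.0053191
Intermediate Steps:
G = -149 (G = -65 - 84 = -149)
T(M) = 3 - M
L(j) = -197 + j (L(j) = (-149 + j) - 48 = -197 + j)
1/L(T(-6)) = 1/(-197 + (3 - 1*(-6))) = 1/(-197 + (3 + 6)) = 1/(-197 + 9) = 1/(-188) = -1/188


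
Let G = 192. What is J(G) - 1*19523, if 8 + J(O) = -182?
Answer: -19713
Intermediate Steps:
J(O) = -190 (J(O) = -8 - 182 = -190)
J(G) - 1*19523 = -190 - 1*19523 = -190 - 19523 = -19713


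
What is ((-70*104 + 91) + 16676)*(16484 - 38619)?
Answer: -209994745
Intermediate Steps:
((-70*104 + 91) + 16676)*(16484 - 38619) = ((-7280 + 91) + 16676)*(-22135) = (-7189 + 16676)*(-22135) = 9487*(-22135) = -209994745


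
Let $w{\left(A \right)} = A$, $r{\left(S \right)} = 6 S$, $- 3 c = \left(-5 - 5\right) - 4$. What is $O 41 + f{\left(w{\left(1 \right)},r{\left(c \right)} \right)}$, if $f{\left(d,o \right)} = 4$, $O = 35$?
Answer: $1439$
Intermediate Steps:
$c = \frac{14}{3}$ ($c = - \frac{\left(-5 - 5\right) - 4}{3} = - \frac{-10 - 4}{3} = \left(- \frac{1}{3}\right) \left(-14\right) = \frac{14}{3} \approx 4.6667$)
$O 41 + f{\left(w{\left(1 \right)},r{\left(c \right)} \right)} = 35 \cdot 41 + 4 = 1435 + 4 = 1439$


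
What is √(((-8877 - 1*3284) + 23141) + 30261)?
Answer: √41241 ≈ 203.08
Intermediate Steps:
√(((-8877 - 1*3284) + 23141) + 30261) = √(((-8877 - 3284) + 23141) + 30261) = √((-12161 + 23141) + 30261) = √(10980 + 30261) = √41241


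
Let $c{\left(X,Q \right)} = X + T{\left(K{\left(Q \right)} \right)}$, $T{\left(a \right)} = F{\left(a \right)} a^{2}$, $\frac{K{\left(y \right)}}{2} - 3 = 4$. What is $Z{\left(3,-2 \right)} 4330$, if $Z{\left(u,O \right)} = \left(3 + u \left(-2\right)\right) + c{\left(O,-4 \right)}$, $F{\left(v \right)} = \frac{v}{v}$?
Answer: $827030$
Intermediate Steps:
$K{\left(y \right)} = 14$ ($K{\left(y \right)} = 6 + 2 \cdot 4 = 6 + 8 = 14$)
$F{\left(v \right)} = 1$
$T{\left(a \right)} = a^{2}$ ($T{\left(a \right)} = 1 a^{2} = a^{2}$)
$c{\left(X,Q \right)} = 196 + X$ ($c{\left(X,Q \right)} = X + 14^{2} = X + 196 = 196 + X$)
$Z{\left(u,O \right)} = 199 + O - 2 u$ ($Z{\left(u,O \right)} = \left(3 + u \left(-2\right)\right) + \left(196 + O\right) = \left(3 - 2 u\right) + \left(196 + O\right) = 199 + O - 2 u$)
$Z{\left(3,-2 \right)} 4330 = \left(199 - 2 - 6\right) 4330 = 191 \cdot 4330 = 827030$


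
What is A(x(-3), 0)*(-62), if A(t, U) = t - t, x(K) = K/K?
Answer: 0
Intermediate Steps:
x(K) = 1
A(t, U) = 0
A(x(-3), 0)*(-62) = 0*(-62) = 0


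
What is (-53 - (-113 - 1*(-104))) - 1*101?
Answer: -145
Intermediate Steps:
(-53 - (-113 - 1*(-104))) - 1*101 = (-53 - (-113 + 104)) - 101 = (-53 - 1*(-9)) - 101 = (-53 + 9) - 101 = -44 - 101 = -145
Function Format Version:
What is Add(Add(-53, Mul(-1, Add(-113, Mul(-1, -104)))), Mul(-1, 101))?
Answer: -145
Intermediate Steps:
Add(Add(-53, Mul(-1, Add(-113, Mul(-1, -104)))), Mul(-1, 101)) = Add(Add(-53, Mul(-1, Add(-113, 104))), -101) = Add(Add(-53, Mul(-1, -9)), -101) = Add(Add(-53, 9), -101) = Add(-44, -101) = -145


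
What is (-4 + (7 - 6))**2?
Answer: 9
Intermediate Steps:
(-4 + (7 - 6))**2 = (-4 + 1)**2 = (-3)**2 = 9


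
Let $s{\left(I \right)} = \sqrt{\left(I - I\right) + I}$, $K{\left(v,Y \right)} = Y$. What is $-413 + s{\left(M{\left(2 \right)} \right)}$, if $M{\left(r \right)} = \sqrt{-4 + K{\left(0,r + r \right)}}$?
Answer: $-413$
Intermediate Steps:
$M{\left(r \right)} = \sqrt{-4 + 2 r}$ ($M{\left(r \right)} = \sqrt{-4 + \left(r + r\right)} = \sqrt{-4 + 2 r}$)
$s{\left(I \right)} = \sqrt{I}$ ($s{\left(I \right)} = \sqrt{0 + I} = \sqrt{I}$)
$-413 + s{\left(M{\left(2 \right)} \right)} = -413 + \sqrt{\sqrt{-4 + 2 \cdot 2}} = -413 + \sqrt{\sqrt{-4 + 4}} = -413 + \sqrt{\sqrt{0}} = -413 + \sqrt{0} = -413 + 0 = -413$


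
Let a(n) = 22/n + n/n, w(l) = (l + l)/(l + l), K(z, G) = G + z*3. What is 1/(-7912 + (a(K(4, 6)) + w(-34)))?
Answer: -9/71179 ≈ -0.00012644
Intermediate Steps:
K(z, G) = G + 3*z
w(l) = 1 (w(l) = (2*l)/((2*l)) = (2*l)*(1/(2*l)) = 1)
a(n) = 1 + 22/n (a(n) = 22/n + 1 = 1 + 22/n)
1/(-7912 + (a(K(4, 6)) + w(-34))) = 1/(-7912 + ((22 + (6 + 3*4))/(6 + 3*4) + 1)) = 1/(-7912 + ((22 + (6 + 12))/(6 + 12) + 1)) = 1/(-7912 + ((22 + 18)/18 + 1)) = 1/(-7912 + ((1/18)*40 + 1)) = 1/(-7912 + (20/9 + 1)) = 1/(-7912 + 29/9) = 1/(-71179/9) = -9/71179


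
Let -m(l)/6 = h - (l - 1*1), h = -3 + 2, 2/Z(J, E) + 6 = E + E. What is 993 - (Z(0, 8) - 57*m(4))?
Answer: 11804/5 ≈ 2360.8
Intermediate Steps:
Z(J, E) = 2/(-6 + 2*E) (Z(J, E) = 2/(-6 + (E + E)) = 2/(-6 + 2*E))
h = -1
m(l) = 6*l (m(l) = -6*(-1 - (l - 1*1)) = -6*(-1 - (l - 1)) = -6*(-1 - (-1 + l)) = -6*(-1 + (1 - l)) = -(-6)*l = 6*l)
993 - (Z(0, 8) - 57*m(4)) = 993 - (1/(-3 + 8) - 342*4) = 993 - (1/5 - 57*24) = 993 - (⅕ - 1368) = 993 - 1*(-6839/5) = 993 + 6839/5 = 11804/5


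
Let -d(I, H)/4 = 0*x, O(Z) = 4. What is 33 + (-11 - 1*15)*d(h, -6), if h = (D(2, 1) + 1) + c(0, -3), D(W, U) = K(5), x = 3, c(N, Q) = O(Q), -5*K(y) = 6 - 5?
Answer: 33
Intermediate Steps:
K(y) = -1/5 (K(y) = -(6 - 5)/5 = -1/5*1 = -1/5)
c(N, Q) = 4
D(W, U) = -1/5
h = 24/5 (h = (-1/5 + 1) + 4 = 4/5 + 4 = 24/5 ≈ 4.8000)
d(I, H) = 0 (d(I, H) = -0*3 = -4*0 = 0)
33 + (-11 - 1*15)*d(h, -6) = 33 + (-11 - 1*15)*0 = 33 + (-11 - 15)*0 = 33 - 26*0 = 33 + 0 = 33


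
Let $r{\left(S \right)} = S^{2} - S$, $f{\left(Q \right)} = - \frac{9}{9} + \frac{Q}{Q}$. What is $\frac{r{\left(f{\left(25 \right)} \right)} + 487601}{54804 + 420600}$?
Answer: $\frac{487601}{475404} \approx 1.0257$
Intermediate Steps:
$f{\left(Q \right)} = 0$ ($f{\left(Q \right)} = \left(-9\right) \frac{1}{9} + 1 = -1 + 1 = 0$)
$\frac{r{\left(f{\left(25 \right)} \right)} + 487601}{54804 + 420600} = \frac{0 \left(-1 + 0\right) + 487601}{54804 + 420600} = \frac{0 \left(-1\right) + 487601}{475404} = \left(0 + 487601\right) \frac{1}{475404} = 487601 \cdot \frac{1}{475404} = \frac{487601}{475404}$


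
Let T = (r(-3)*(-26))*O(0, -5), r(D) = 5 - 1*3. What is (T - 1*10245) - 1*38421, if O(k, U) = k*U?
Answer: -48666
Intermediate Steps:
O(k, U) = U*k
r(D) = 2 (r(D) = 5 - 3 = 2)
T = 0 (T = (2*(-26))*(-5*0) = -52*0 = 0)
(T - 1*10245) - 1*38421 = (0 - 1*10245) - 1*38421 = (0 - 10245) - 38421 = -10245 - 38421 = -48666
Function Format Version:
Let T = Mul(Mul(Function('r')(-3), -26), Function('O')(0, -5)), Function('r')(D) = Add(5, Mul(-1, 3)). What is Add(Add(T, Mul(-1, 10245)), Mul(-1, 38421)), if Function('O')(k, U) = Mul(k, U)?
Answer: -48666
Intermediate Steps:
Function('O')(k, U) = Mul(U, k)
Function('r')(D) = 2 (Function('r')(D) = Add(5, -3) = 2)
T = 0 (T = Mul(Mul(2, -26), Mul(-5, 0)) = Mul(-52, 0) = 0)
Add(Add(T, Mul(-1, 10245)), Mul(-1, 38421)) = Add(Add(0, Mul(-1, 10245)), Mul(-1, 38421)) = Add(Add(0, -10245), -38421) = Add(-10245, -38421) = -48666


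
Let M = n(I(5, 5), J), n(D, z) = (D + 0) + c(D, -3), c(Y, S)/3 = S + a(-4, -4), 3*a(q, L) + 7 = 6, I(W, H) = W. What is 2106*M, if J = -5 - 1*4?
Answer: -10530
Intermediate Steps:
J = -9 (J = -5 - 4 = -9)
a(q, L) = -⅓ (a(q, L) = -7/3 + (⅓)*6 = -7/3 + 2 = -⅓)
c(Y, S) = -1 + 3*S (c(Y, S) = 3*(S - ⅓) = 3*(-⅓ + S) = -1 + 3*S)
n(D, z) = -10 + D (n(D, z) = (D + 0) + (-1 + 3*(-3)) = D + (-1 - 9) = D - 10 = -10 + D)
M = -5 (M = -10 + 5 = -5)
2106*M = 2106*(-5) = -10530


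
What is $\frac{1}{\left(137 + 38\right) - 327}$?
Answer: $- \frac{1}{152} \approx -0.0065789$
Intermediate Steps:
$\frac{1}{\left(137 + 38\right) - 327} = \frac{1}{175 - 327} = \frac{1}{-152} = - \frac{1}{152}$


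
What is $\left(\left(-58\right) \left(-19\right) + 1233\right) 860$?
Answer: $2008100$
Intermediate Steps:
$\left(\left(-58\right) \left(-19\right) + 1233\right) 860 = \left(1102 + 1233\right) 860 = 2335 \cdot 860 = 2008100$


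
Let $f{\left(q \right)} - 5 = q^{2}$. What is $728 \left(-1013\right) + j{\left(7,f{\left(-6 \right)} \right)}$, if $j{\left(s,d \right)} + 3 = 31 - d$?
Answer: $-737477$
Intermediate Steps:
$f{\left(q \right)} = 5 + q^{2}$
$j{\left(s,d \right)} = 28 - d$ ($j{\left(s,d \right)} = -3 - \left(-31 + d\right) = 28 - d$)
$728 \left(-1013\right) + j{\left(7,f{\left(-6 \right)} \right)} = 728 \left(-1013\right) + \left(28 - \left(5 + \left(-6\right)^{2}\right)\right) = -737464 + \left(28 - \left(5 + 36\right)\right) = -737464 + \left(28 - 41\right) = -737464 - 13 = -737477$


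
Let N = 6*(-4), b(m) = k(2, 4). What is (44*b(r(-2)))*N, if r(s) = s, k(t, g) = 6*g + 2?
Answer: -27456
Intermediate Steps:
k(t, g) = 2 + 6*g
b(m) = 26 (b(m) = 2 + 6*4 = 2 + 24 = 26)
N = -24
(44*b(r(-2)))*N = (44*26)*(-24) = 1144*(-24) = -27456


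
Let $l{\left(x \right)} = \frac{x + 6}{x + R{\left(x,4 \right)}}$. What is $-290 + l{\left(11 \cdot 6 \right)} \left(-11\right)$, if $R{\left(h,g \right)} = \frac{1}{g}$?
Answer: $- \frac{80018}{265} \approx -301.95$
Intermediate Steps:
$l{\left(x \right)} = \frac{6 + x}{\frac{1}{4} + x}$ ($l{\left(x \right)} = \frac{x + 6}{x + \frac{1}{4}} = \frac{6 + x}{x + \frac{1}{4}} = \frac{6 + x}{\frac{1}{4} + x}$)
$-290 + l{\left(11 \cdot 6 \right)} \left(-11\right) = -290 + \frac{4 \left(6 + 11 \cdot 6\right)}{1 + 4 \cdot 11 \cdot 6} \left(-11\right) = -290 + \frac{4 \left(6 + 66\right)}{1 + 4 \cdot 66} \left(-11\right) = -290 + 4 \frac{1}{1 + 264} \cdot 72 \left(-11\right) = -290 + 4 \cdot \frac{1}{265} \cdot 72 \left(-11\right) = -290 + \frac{288}{265} \left(-11\right) = -290 - \frac{3168}{265} = - \frac{80018}{265}$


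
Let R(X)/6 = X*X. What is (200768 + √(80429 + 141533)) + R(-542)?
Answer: 1963352 + √221962 ≈ 1.9638e+6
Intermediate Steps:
R(X) = 6*X² (R(X) = 6*(X*X) = 6*X²)
(200768 + √(80429 + 141533)) + R(-542) = (200768 + √(80429 + 141533)) + 6*(-542)² = (200768 + √221962) + 6*293764 = (200768 + √221962) + 1762584 = 1963352 + √221962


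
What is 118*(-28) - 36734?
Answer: -40038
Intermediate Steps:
118*(-28) - 36734 = -3304 - 36734 = -40038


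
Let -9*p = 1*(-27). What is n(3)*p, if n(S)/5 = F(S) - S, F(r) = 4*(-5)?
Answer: -345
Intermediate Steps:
F(r) = -20
n(S) = -100 - 5*S (n(S) = 5*(-20 - S) = -100 - 5*S)
p = 3 (p = -(-27)/9 = -⅑*(-27) = 3)
n(3)*p = (-100 - 5*3)*3 = (-100 - 15)*3 = -115*3 = -345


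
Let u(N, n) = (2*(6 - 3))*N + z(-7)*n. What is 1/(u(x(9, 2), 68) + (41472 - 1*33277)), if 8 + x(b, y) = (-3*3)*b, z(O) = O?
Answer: 1/7185 ≈ 0.00013918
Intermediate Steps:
x(b, y) = -8 - 9*b (x(b, y) = -8 + (-3*3)*b = -8 - 9*b)
u(N, n) = -7*n + 6*N (u(N, n) = (2*(6 - 3))*N - 7*n = (2*3)*N - 7*n = 6*N - 7*n = -7*n + 6*N)
1/(u(x(9, 2), 68) + (41472 - 1*33277)) = 1/((-7*68 + 6*(-8 - 9*9)) + (41472 - 1*33277)) = 1/((-476 + 6*(-8 - 81)) + (41472 - 33277)) = 1/((-476 + 6*(-89)) + 8195) = 1/((-476 - 534) + 8195) = 1/(-1010 + 8195) = 1/7185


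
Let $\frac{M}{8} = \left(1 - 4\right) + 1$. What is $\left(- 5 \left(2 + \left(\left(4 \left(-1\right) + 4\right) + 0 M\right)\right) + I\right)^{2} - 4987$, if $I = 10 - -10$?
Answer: $-4887$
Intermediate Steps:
$M = -16$ ($M = 8 \left(\left(1 - 4\right) + 1\right) = 8 \left(-3 + 1\right) = 8 \left(-2\right) = -16$)
$I = 20$ ($I = 10 + 10 = 20$)
$\left(- 5 \left(2 + \left(\left(4 \left(-1\right) + 4\right) + 0 M\right)\right) + I\right)^{2} - 4987 = \left(- 5 \left(2 + \left(\left(4 \left(-1\right) + 4\right) + 0 \left(-16\right)\right)\right) + 20\right)^{2} - 4987 = \left(- 5 \left(2 + \left(\left(-4 + 4\right) + 0\right)\right) + 20\right)^{2} - 4987 = \left(- 5 \left(2 + \left(0 + 0\right)\right) + 20\right)^{2} - 4987 = \left(- 5 \left(2 + 0\right) + 20\right)^{2} - 4987 = \left(\left(-5\right) 2 + 20\right)^{2} - 4987 = \left(-10 + 20\right)^{2} - 4987 = 10^{2} - 4987 = 100 - 4987 = -4887$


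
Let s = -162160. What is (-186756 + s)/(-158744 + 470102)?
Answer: -174458/155679 ≈ -1.1206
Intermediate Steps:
(-186756 + s)/(-158744 + 470102) = (-186756 - 162160)/(-158744 + 470102) = -348916/311358 = -348916*1/311358 = -174458/155679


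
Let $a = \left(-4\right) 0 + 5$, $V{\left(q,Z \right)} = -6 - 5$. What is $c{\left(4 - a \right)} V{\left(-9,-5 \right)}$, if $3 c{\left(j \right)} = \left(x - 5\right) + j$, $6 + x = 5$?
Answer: $\frac{77}{3} \approx 25.667$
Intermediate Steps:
$x = -1$ ($x = -6 + 5 = -1$)
$V{\left(q,Z \right)} = -11$ ($V{\left(q,Z \right)} = -6 - 5 = -11$)
$a = 5$ ($a = 0 + 5 = 5$)
$c{\left(j \right)} = -2 + \frac{j}{3}$ ($c{\left(j \right)} = \frac{\left(-1 - 5\right) + j}{3} = \frac{-6 + j}{3} = -2 + \frac{j}{3}$)
$c{\left(4 - a \right)} V{\left(-9,-5 \right)} = \left(-2 + \frac{4 - 5}{3}\right) \left(-11\right) = \left(-2 + \frac{1}{3} \left(-1\right)\right) \left(-11\right) = \left(-2 - \frac{1}{3}\right) \left(-11\right) = \left(- \frac{7}{3}\right) \left(-11\right) = \frac{77}{3}$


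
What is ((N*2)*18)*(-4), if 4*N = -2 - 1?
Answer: 108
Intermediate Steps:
N = -¾ (N = (-2 - 1)/4 = (¼)*(-3) = -¾ ≈ -0.75000)
((N*2)*18)*(-4) = (-¾*2*18)*(-4) = -3/2*18*(-4) = -27*(-4) = 108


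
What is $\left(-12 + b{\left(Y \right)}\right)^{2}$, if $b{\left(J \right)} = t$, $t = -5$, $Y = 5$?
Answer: $289$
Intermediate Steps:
$b{\left(J \right)} = -5$
$\left(-12 + b{\left(Y \right)}\right)^{2} = \left(-12 - 5\right)^{2} = \left(-17\right)^{2} = 289$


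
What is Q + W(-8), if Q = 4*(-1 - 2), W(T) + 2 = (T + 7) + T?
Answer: -23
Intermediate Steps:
W(T) = 5 + 2*T (W(T) = -2 + ((T + 7) + T) = -2 + ((7 + T) + T) = -2 + (7 + 2*T) = 5 + 2*T)
Q = -12 (Q = 4*(-3) = -12)
Q + W(-8) = -12 + (5 + 2*(-8)) = -12 + (5 - 16) = -12 - 11 = -23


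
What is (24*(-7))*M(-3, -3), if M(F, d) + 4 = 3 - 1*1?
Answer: 336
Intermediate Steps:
M(F, d) = -2 (M(F, d) = -4 + (3 - 1*1) = -4 + (3 - 1) = -4 + 2 = -2)
(24*(-7))*M(-3, -3) = (24*(-7))*(-2) = -168*(-2) = 336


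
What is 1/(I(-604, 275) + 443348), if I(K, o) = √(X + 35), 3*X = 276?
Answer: 443348/196557448977 - √127/196557448977 ≈ 2.2555e-6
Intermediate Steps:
X = 92 (X = (⅓)*276 = 92)
I(K, o) = √127 (I(K, o) = √(92 + 35) = √127)
1/(I(-604, 275) + 443348) = 1/(√127 + 443348) = 1/(443348 + √127)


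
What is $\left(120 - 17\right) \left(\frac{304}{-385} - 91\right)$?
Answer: $- \frac{3639917}{385} \approx -9454.3$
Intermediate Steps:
$\left(120 - 17\right) \left(\frac{304}{-385} - 91\right) = 103 \left(304 \left(- \frac{1}{385}\right) - 91\right) = 103 \left(- \frac{304}{385} - 91\right) = 103 \left(- \frac{35339}{385}\right) = - \frac{3639917}{385}$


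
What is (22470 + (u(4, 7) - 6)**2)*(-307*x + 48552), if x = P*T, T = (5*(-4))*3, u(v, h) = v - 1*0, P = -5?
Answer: -978697752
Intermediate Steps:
u(v, h) = v (u(v, h) = v + 0 = v)
T = -60 (T = -20*3 = -60)
x = 300 (x = -5*(-60) = 300)
(22470 + (u(4, 7) - 6)**2)*(-307*x + 48552) = (22470 + (4 - 6)**2)*(-307*300 + 48552) = (22470 + (-2)**2)*(-92100 + 48552) = (22470 + 4)*(-43548) = 22474*(-43548) = -978697752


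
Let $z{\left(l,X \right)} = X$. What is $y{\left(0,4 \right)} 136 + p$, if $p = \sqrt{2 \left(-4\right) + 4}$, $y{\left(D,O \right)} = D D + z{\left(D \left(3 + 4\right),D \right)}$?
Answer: $2 i \approx 2.0 i$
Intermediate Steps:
$y{\left(D,O \right)} = D + D^{2}$ ($y{\left(D,O \right)} = D D + D = D^{2} + D = D + D^{2}$)
$p = 2 i$ ($p = \sqrt{-8 + 4} = \sqrt{-4} = 2 i \approx 2.0 i$)
$y{\left(0,4 \right)} 136 + p = 0 \left(1 + 0\right) 136 + 2 i = 0 \cdot 1 \cdot 136 + 2 i = 0 \cdot 136 + 2 i = 0 + 2 i = 2 i$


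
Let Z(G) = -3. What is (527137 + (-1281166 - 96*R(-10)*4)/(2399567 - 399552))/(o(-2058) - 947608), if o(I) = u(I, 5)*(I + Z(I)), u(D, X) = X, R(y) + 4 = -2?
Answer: -1054280628193/1915840368695 ≈ -0.55030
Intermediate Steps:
R(y) = -6 (R(y) = -4 - 2 = -6)
o(I) = -15 + 5*I (o(I) = 5*(I - 3) = 5*(-3 + I) = -15 + 5*I)
(527137 + (-1281166 - 96*R(-10)*4)/(2399567 - 399552))/(o(-2058) - 947608) = (527137 + (-1281166 - 96*(-6)*4)/(2399567 - 399552))/((-15 + 5*(-2058)) - 947608) = (527137 + (-1281166 + 576*4)/2000015)/((-15 - 10290) - 947608) = (527137 + (-1281166 + 2304)*(1/2000015))/(-10305 - 947608) = (527137 - 1278862*1/2000015)/(-957913) = (527137 - 1278862/2000015)*(-1/957913) = (1054280628193/2000015)*(-1/957913) = -1054280628193/1915840368695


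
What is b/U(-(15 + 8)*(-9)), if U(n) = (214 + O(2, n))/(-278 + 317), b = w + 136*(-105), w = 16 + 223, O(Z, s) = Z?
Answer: -182533/72 ≈ -2535.2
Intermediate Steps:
w = 239
b = -14041 (b = 239 + 136*(-105) = 239 - 14280 = -14041)
U(n) = 72/13 (U(n) = (214 + 2)/(-278 + 317) = 216/39 = 216*(1/39) = 72/13)
b/U(-(15 + 8)*(-9)) = -14041/72/13 = -14041*13/72 = -182533/72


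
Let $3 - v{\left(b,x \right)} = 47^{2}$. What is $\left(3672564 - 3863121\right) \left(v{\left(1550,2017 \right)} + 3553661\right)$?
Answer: $-676754610435$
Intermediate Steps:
$v{\left(b,x \right)} = -2206$ ($v{\left(b,x \right)} = 3 - 47^{2} = 3 - 2209 = -2206$)
$\left(3672564 - 3863121\right) \left(v{\left(1550,2017 \right)} + 3553661\right) = \left(3672564 - 3863121\right) \left(-2206 + 3553661\right) = \left(-190557\right) 3551455 = -676754610435$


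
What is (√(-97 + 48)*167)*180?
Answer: 210420*I ≈ 2.1042e+5*I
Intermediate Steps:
(√(-97 + 48)*167)*180 = (√(-49)*167)*180 = ((7*I)*167)*180 = (1169*I)*180 = 210420*I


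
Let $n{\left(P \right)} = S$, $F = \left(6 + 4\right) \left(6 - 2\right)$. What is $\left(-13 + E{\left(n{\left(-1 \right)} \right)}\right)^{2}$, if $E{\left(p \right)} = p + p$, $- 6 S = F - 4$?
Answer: $625$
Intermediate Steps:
$F = 40$ ($F = 10 \cdot 4 = 40$)
$S = -6$ ($S = - \frac{40 - 4}{6} = \left(- \frac{1}{6}\right) 36 = -6$)
$n{\left(P \right)} = -6$
$E{\left(p \right)} = 2 p$
$\left(-13 + E{\left(n{\left(-1 \right)} \right)}\right)^{2} = \left(-13 + 2 \left(-6\right)\right)^{2} = \left(-13 - 12\right)^{2} = \left(-25\right)^{2} = 625$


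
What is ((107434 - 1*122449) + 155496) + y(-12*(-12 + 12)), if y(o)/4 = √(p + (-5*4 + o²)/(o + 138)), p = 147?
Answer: 140481 + 4*√699177/69 ≈ 1.4053e+5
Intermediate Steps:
y(o) = 4*√(147 + (-20 + o²)/(138 + o)) (y(o) = 4*√(147 + (-5*4 + o²)/(o + 138)) = 4*√(147 + (-20 + o²)/(138 + o)))
((107434 - 1*122449) + 155496) + y(-12*(-12 + 12)) = ((107434 - 1*122449) + 155496) + 4*√((20266 + (-12*(-12 + 12))² + 147*(-12*(-12 + 12)))/(138 - 12*(-12 + 12))) = ((107434 - 122449) + 155496) + 4*√((20266 + (-12*0)² + 147*(-12*0))/(138 - 12*0)) = (-15015 + 155496) + 4*√((20266 + 0² + 147*0)/(138 + 0)) = 140481 + 4*√((20266 + 0 + 0)/138) = 140481 + 4*√((1/138)*20266) = 140481 + 4*√(10133/69) = 140481 + 4*(√699177/69) = 140481 + 4*√699177/69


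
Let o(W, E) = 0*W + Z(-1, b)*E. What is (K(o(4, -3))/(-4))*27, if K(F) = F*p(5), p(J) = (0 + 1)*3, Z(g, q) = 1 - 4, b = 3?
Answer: -729/4 ≈ -182.25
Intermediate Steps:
Z(g, q) = -3
o(W, E) = -3*E (o(W, E) = 0*W - 3*E = 0 - 3*E = -3*E)
p(J) = 3 (p(J) = 1*3 = 3)
K(F) = 3*F (K(F) = F*3 = 3*F)
(K(o(4, -3))/(-4))*27 = ((3*(-3*(-3)))/(-4))*27 = ((3*9)*(-1/4))*27 = (27*(-1/4))*27 = -27/4*27 = -729/4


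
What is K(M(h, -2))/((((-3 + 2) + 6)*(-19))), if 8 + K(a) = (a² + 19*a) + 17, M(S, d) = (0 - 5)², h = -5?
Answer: -1109/95 ≈ -11.674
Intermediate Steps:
M(S, d) = 25 (M(S, d) = (-5)² = 25)
K(a) = 9 + a² + 19*a (K(a) = -8 + ((a² + 19*a) + 17) = -8 + (17 + a² + 19*a) = 9 + a² + 19*a)
K(M(h, -2))/((((-3 + 2) + 6)*(-19))) = (9 + 25² + 19*25)/((((-3 + 2) + 6)*(-19))) = (9 + 625 + 475)/(((-1 + 6)*(-19))) = 1109/((5*(-19))) = 1109/(-95) = 1109*(-1/95) = -1109/95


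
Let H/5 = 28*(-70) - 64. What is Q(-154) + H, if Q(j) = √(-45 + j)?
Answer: -10120 + I*√199 ≈ -10120.0 + 14.107*I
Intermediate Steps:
H = -10120 (H = 5*(28*(-70) - 64) = 5*(-1960 - 64) = 5*(-2024) = -10120)
Q(-154) + H = √(-45 - 154) - 10120 = √(-199) - 10120 = I*√199 - 10120 = -10120 + I*√199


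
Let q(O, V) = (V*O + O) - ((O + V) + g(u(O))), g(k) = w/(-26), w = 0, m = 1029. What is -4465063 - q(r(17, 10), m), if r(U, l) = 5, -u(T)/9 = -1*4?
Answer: -4469179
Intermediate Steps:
u(T) = 36 (u(T) = -(-9)*4 = -9*(-4) = 36)
g(k) = 0 (g(k) = 0/(-26) = 0*(-1/26) = 0)
q(O, V) = -V + O*V (q(O, V) = (V*O + O) - ((O + V) + 0) = (O*V + O) - (O + V) = (O + O*V) + (-O - V) = -V + O*V)
-4465063 - q(r(17, 10), m) = -4465063 - 1029*(-1 + 5) = -4465063 - 1029*4 = -4465063 - 1*4116 = -4465063 - 4116 = -4469179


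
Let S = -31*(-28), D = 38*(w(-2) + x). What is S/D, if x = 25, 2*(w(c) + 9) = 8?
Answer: 217/190 ≈ 1.1421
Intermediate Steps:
w(c) = -5 (w(c) = -9 + (½)*8 = -9 + 4 = -5)
D = 760 (D = 38*(-5 + 25) = 38*20 = 760)
S = 868
S/D = 868/760 = 868*(1/760) = 217/190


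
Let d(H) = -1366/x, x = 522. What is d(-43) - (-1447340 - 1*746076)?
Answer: 572480893/261 ≈ 2.1934e+6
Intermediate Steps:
d(H) = -683/261 (d(H) = -1366/522 = -1366*1/522 = -683/261)
d(-43) - (-1447340 - 1*746076) = -683/261 - (-1447340 - 1*746076) = -683/261 - (-1447340 - 746076) = -683/261 - 1*(-2193416) = -683/261 + 2193416 = 572480893/261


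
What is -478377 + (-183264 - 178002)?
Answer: -839643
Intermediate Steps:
-478377 + (-183264 - 178002) = -478377 - 361266 = -839643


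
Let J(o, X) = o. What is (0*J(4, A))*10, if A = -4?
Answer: 0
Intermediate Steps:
(0*J(4, A))*10 = (0*4)*10 = 0*10 = 0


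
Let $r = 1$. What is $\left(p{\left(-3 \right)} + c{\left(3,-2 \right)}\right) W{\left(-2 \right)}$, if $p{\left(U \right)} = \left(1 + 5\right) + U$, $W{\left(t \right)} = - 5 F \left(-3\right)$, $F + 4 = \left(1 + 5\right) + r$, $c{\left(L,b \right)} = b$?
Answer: $45$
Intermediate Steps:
$F = 3$ ($F = -4 + \left(\left(1 + 5\right) + 1\right) = -4 + \left(6 + 1\right) = -4 + 7 = 3$)
$W{\left(t \right)} = 45$ ($W{\left(t \right)} = \left(-5\right) 3 \left(-3\right) = \left(-15\right) \left(-3\right) = 45$)
$p{\left(U \right)} = 6 + U$
$\left(p{\left(-3 \right)} + c{\left(3,-2 \right)}\right) W{\left(-2 \right)} = \left(\left(6 - 3\right) - 2\right) 45 = \left(3 - 2\right) 45 = 1 \cdot 45 = 45$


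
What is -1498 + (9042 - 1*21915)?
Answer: -14371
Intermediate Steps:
-1498 + (9042 - 1*21915) = -1498 + (9042 - 21915) = -1498 - 12873 = -14371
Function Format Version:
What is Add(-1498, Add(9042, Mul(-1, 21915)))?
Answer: -14371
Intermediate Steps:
Add(-1498, Add(9042, Mul(-1, 21915))) = Add(-1498, Add(9042, -21915)) = Add(-1498, -12873) = -14371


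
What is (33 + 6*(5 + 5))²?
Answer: 8649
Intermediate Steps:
(33 + 6*(5 + 5))² = (33 + 6*10)² = (33 + 60)² = 93² = 8649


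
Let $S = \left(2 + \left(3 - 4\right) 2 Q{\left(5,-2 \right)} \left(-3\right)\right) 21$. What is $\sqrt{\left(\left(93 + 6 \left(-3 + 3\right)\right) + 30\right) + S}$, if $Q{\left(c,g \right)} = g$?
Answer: $i \sqrt{87} \approx 9.3274 i$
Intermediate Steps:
$S = -210$ ($S = \left(2 + \left(3 - 4\right) 2 \left(-2\right) \left(-3\right)\right) 21 = \left(2 + \left(3 - 4\right) \left(\left(-4\right) \left(-3\right)\right)\right) 21 = \left(2 - 12\right) 21 = \left(-10\right) 21 = -210$)
$\sqrt{\left(\left(93 + 6 \left(-3 + 3\right)\right) + 30\right) + S} = \sqrt{\left(\left(93 + 6 \left(-3 + 3\right)\right) + 30\right) - 210} = \sqrt{\left(\left(93 + 6 \cdot 0\right) + 30\right) - 210} = \sqrt{\left(\left(93 + 0\right) + 30\right) - 210} = \sqrt{\left(93 + 30\right) - 210} = \sqrt{123 - 210} = \sqrt{-87} = i \sqrt{87}$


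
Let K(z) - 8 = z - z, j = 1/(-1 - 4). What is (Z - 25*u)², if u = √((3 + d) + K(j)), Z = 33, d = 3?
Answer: 9839 - 1650*√14 ≈ 3665.3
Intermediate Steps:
j = -⅕ (j = 1/(-5) = -⅕ ≈ -0.20000)
K(z) = 8 (K(z) = 8 + (z - z) = 8 + 0 = 8)
u = √14 (u = √((3 + 3) + 8) = √(6 + 8) = √14 ≈ 3.7417)
(Z - 25*u)² = (33 - 25*√14)²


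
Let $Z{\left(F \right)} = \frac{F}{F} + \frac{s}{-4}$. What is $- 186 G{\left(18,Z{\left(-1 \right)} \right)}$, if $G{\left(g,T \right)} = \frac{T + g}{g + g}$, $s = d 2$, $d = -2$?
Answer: $- \frac{310}{3} \approx -103.33$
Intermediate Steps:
$s = -4$ ($s = \left(-2\right) 2 = -4$)
$Z{\left(F \right)} = 2$ ($Z{\left(F \right)} = \frac{F}{F} - \frac{4}{-4} = 1 - -1 = 1 + 1 = 2$)
$G{\left(g,T \right)} = \frac{T + g}{2 g}$
$- 186 G{\left(18,Z{\left(-1 \right)} \right)} = - 186 \frac{2 + 18}{2 \cdot 18} = - 186 \cdot \frac{1}{2} \cdot \frac{1}{18} \cdot 20 = \left(-186\right) \frac{5}{9} = - \frac{310}{3}$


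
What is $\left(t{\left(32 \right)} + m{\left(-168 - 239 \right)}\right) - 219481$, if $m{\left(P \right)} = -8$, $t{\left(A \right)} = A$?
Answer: $-219457$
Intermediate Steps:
$\left(t{\left(32 \right)} + m{\left(-168 - 239 \right)}\right) - 219481 = \left(32 - 8\right) - 219481 = 24 - 219481 = -219457$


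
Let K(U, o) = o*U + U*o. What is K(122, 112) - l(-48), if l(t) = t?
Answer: 27376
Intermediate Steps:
K(U, o) = 2*U*o (K(U, o) = U*o + U*o = 2*U*o)
K(122, 112) - l(-48) = 2*122*112 - 1*(-48) = 27328 + 48 = 27376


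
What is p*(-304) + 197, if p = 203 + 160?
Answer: -110155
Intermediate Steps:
p = 363
p*(-304) + 197 = 363*(-304) + 197 = -110352 + 197 = -110155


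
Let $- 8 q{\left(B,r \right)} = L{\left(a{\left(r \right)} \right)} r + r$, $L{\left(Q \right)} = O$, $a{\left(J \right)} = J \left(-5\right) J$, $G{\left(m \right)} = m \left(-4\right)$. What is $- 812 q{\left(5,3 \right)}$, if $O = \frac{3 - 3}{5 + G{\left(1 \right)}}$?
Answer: $\frac{609}{2} \approx 304.5$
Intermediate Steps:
$G{\left(m \right)} = - 4 m$
$a{\left(J \right)} = - 5 J^{2}$ ($a{\left(J \right)} = - 5 J J = - 5 J^{2}$)
$O = 0$ ($O = \frac{3 - 3}{5 - 4} = \frac{0}{5 - 4} = \frac{0}{1} = 0 \cdot 1 = 0$)
$L{\left(Q \right)} = 0$
$q{\left(B,r \right)} = - \frac{r}{8}$ ($q{\left(B,r \right)} = - \frac{0 r + r}{8} = - \frac{0 + r}{8} = - \frac{r}{8}$)
$- 812 q{\left(5,3 \right)} = - 812 \left(\left(- \frac{1}{8}\right) 3\right) = \left(-812\right) \left(- \frac{3}{8}\right) = \frac{609}{2}$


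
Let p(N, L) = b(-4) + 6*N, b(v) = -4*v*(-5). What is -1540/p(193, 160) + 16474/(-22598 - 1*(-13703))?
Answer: -204268/62265 ≈ -3.2806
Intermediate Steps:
b(v) = 20*v
p(N, L) = -80 + 6*N (p(N, L) = 20*(-4) + 6*N = -80 + 6*N)
-1540/p(193, 160) + 16474/(-22598 - 1*(-13703)) = -1540/(-80 + 6*193) + 16474/(-22598 - 1*(-13703)) = -1540/(-80 + 1158) + 16474/(-22598 + 13703) = -1540/1078 + 16474/(-8895) = -1540*1/1078 + 16474*(-1/8895) = -10/7 - 16474/8895 = -204268/62265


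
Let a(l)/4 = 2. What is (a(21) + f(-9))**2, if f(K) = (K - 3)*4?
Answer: 1600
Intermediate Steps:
a(l) = 8 (a(l) = 4*2 = 8)
f(K) = -12 + 4*K (f(K) = (-3 + K)*4 = -12 + 4*K)
(a(21) + f(-9))**2 = (8 + (-12 + 4*(-9)))**2 = (8 + (-12 - 36))**2 = (8 - 48)**2 = (-40)**2 = 1600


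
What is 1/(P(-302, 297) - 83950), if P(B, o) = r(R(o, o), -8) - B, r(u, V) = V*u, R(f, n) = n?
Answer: -1/86024 ≈ -1.1625e-5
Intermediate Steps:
P(B, o) = -B - 8*o (P(B, o) = -8*o - B = -B - 8*o)
1/(P(-302, 297) - 83950) = 1/((-1*(-302) - 8*297) - 83950) = 1/((302 - 2376) - 83950) = 1/(-2074 - 83950) = 1/(-86024) = -1/86024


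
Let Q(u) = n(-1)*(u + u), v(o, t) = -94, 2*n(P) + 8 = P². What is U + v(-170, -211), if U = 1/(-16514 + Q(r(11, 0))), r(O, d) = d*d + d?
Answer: -1552317/16514 ≈ -94.000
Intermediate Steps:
n(P) = -4 + P²/2
r(O, d) = d + d² (r(O, d) = d² + d = d + d²)
Q(u) = -7*u (Q(u) = (-4 + (½)*(-1)²)*(u + u) = (-4 + (½)*1)*(2*u) = (-4 + ½)*(2*u) = -7*u)
U = -1/16514 (U = 1/(-16514 - 0*(1 + 0)) = 1/(-16514 - 0) = 1/(-16514 - 7*0) = 1/(-16514 + 0) = 1/(-16514) = -1/16514 ≈ -6.0555e-5)
U + v(-170, -211) = -1/16514 - 94 = -1552317/16514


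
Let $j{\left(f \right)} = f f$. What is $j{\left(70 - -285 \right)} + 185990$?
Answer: $312015$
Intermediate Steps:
$j{\left(f \right)} = f^{2}$
$j{\left(70 - -285 \right)} + 185990 = \left(70 - -285\right)^{2} + 185990 = \left(70 + 285\right)^{2} + 185990 = 355^{2} + 185990 = 126025 + 185990 = 312015$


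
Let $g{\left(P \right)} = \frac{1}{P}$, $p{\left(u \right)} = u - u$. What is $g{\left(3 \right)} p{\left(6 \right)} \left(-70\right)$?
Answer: $0$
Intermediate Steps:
$p{\left(u \right)} = 0$
$g{\left(3 \right)} p{\left(6 \right)} \left(-70\right) = \frac{1}{3} \cdot 0 \left(-70\right) = 0 \left(-70\right) = 0$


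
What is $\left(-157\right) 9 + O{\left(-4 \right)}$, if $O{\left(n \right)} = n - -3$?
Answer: $-1414$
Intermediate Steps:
$O{\left(n \right)} = 3 + n$ ($O{\left(n \right)} = n + 3 = 3 + n$)
$\left(-157\right) 9 + O{\left(-4 \right)} = \left(-157\right) 9 + \left(3 - 4\right) = -1413 - 1 = -1414$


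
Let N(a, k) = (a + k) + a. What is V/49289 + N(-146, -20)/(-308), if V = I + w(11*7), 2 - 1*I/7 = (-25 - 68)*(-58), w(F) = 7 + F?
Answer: 944722/3795253 ≈ 0.24892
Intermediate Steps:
I = -37744 (I = 14 - 7*(-25 - 68)*(-58) = 14 - (-651)*(-58) = 14 - 7*5394 = 14 - 37758 = -37744)
N(a, k) = k + 2*a
V = -37660 (V = -37744 + (7 + 11*7) = -37744 + (7 + 77) = -37744 + 84 = -37660)
V/49289 + N(-146, -20)/(-308) = -37660/49289 + (-20 + 2*(-146))/(-308) = -37660*1/49289 + (-20 - 292)*(-1/308) = -37660/49289 - 312*(-1/308) = -37660/49289 + 78/77 = 944722/3795253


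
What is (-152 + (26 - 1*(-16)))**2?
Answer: 12100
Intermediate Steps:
(-152 + (26 - 1*(-16)))**2 = (-152 + (26 + 16))**2 = (-152 + 42)**2 = (-110)**2 = 12100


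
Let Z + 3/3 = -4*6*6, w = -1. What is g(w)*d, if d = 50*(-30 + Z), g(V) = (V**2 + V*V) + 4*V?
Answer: 17500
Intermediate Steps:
Z = -145 (Z = -1 - 4*6*6 = -1 - 24*6 = -1 - 144 = -145)
g(V) = 2*V**2 + 4*V (g(V) = (V**2 + V**2) + 4*V = 2*V**2 + 4*V)
d = -8750 (d = 50*(-30 - 145) = 50*(-175) = -8750)
g(w)*d = (2*(-1)*(2 - 1))*(-8750) = (2*(-1)*1)*(-8750) = -2*(-8750) = 17500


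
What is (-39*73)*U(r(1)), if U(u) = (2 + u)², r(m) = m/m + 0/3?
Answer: -25623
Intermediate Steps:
r(m) = 1 (r(m) = 1 + 0*(⅓) = 1 + 0 = 1)
(-39*73)*U(r(1)) = (-39*73)*(2 + 1)² = -2847*3² = -2847*9 = -25623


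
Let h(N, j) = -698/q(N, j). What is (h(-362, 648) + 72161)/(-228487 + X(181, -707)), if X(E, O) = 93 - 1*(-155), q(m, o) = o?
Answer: -23379815/73949436 ≈ -0.31616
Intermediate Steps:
X(E, O) = 248 (X(E, O) = 93 + 155 = 248)
h(N, j) = -698/j
(h(-362, 648) + 72161)/(-228487 + X(181, -707)) = (-698/648 + 72161)/(-228487 + 248) = (-698*1/648 + 72161)/(-228239) = (-349/324 + 72161)*(-1/228239) = (23379815/324)*(-1/228239) = -23379815/73949436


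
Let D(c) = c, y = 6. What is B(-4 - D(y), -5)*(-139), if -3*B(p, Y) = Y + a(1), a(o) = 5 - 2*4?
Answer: -1112/3 ≈ -370.67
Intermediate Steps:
a(o) = -3 (a(o) = 5 - 8 = -3)
B(p, Y) = 1 - Y/3 (B(p, Y) = -(Y - 3)/3 = -(-3 + Y)/3 = 1 - Y/3)
B(-4 - D(y), -5)*(-139) = (1 - ⅓*(-5))*(-139) = (1 + 5/3)*(-139) = (8/3)*(-139) = -1112/3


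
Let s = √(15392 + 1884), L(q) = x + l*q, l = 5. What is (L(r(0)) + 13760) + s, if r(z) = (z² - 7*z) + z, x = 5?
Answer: 13765 + 2*√4319 ≈ 13896.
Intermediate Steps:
r(z) = z² - 6*z
L(q) = 5 + 5*q
s = 2*√4319 (s = √17276 = 2*√4319 ≈ 131.44)
(L(r(0)) + 13760) + s = ((5 + 5*(0*(-6 + 0))) + 13760) + 2*√4319 = ((5 + 5*(0*(-6))) + 13760) + 2*√4319 = ((5 + 5*0) + 13760) + 2*√4319 = ((5 + 0) + 13760) + 2*√4319 = (5 + 13760) + 2*√4319 = 13765 + 2*√4319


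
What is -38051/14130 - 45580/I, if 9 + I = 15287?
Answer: -612694289/107939070 ≈ -5.6763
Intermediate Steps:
I = 15278 (I = -9 + 15287 = 15278)
-38051/14130 - 45580/I = -38051/14130 - 45580/15278 = -38051*1/14130 - 45580*1/15278 = -38051/14130 - 22790/7639 = -612694289/107939070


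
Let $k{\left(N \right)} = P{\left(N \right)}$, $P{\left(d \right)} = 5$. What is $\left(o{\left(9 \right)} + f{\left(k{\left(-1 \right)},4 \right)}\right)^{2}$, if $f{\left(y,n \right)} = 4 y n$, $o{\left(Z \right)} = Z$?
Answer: $7921$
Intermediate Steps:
$k{\left(N \right)} = 5$
$f{\left(y,n \right)} = 4 n y$
$\left(o{\left(9 \right)} + f{\left(k{\left(-1 \right)},4 \right)}\right)^{2} = \left(9 + 4 \cdot 4 \cdot 5\right)^{2} = \left(9 + 80\right)^{2} = 89^{2} = 7921$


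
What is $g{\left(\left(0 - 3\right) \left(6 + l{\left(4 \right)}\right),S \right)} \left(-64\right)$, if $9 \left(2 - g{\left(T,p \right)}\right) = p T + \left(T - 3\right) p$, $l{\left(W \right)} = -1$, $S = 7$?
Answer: $- \frac{5312}{3} \approx -1770.7$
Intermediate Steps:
$g{\left(T,p \right)} = 2 - \frac{T p}{9} - \frac{p \left(-3 + T\right)}{9}$ ($g{\left(T,p \right)} = 2 - \frac{p T + \left(T - 3\right) p}{9} = 2 - \frac{T p + \left(T - 3\right) p}{9} = 2 - \frac{T p + \left(-3 + T\right) p}{9} = 2 - \frac{T p + p \left(-3 + T\right)}{9} = 2 - \left(\frac{T p}{9} + \frac{p \left(-3 + T\right)}{9}\right) = 2 - \frac{T p}{9} - \frac{p \left(-3 + T\right)}{9}$)
$g{\left(\left(0 - 3\right) \left(6 + l{\left(4 \right)}\right),S \right)} \left(-64\right) = \left(2 + \frac{1}{3} \cdot 7 - \frac{2}{9} \left(0 - 3\right) \left(6 - 1\right) 7\right) \left(-64\right) = \left(2 + \frac{7}{3} - \frac{2}{9} \left(\left(-3\right) 5\right) 7\right) \left(-64\right) = \left(2 + \frac{7}{3} - \left(- \frac{10}{3}\right) 7\right) \left(-64\right) = \left(2 + \frac{7}{3} + \frac{70}{3}\right) \left(-64\right) = \frac{83}{3} \left(-64\right) = - \frac{5312}{3}$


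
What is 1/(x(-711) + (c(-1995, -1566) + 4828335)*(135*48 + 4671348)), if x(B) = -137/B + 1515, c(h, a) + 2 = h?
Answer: 711/16052089894154606 ≈ 4.4293e-14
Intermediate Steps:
c(h, a) = -2 + h
x(B) = 1515 - 137/B
1/(x(-711) + (c(-1995, -1566) + 4828335)*(135*48 + 4671348)) = 1/((1515 - 137/(-711)) + ((-2 - 1995) + 4828335)*(135*48 + 4671348)) = 1/((1515 - 137*(-1/711)) + (-1997 + 4828335)*(6480 + 4671348)) = 1/((1515 + 137/711) + 4826338*4677828) = 1/(1077302/711 + 22576779033864) = 1/(16052089894154606/711) = 711/16052089894154606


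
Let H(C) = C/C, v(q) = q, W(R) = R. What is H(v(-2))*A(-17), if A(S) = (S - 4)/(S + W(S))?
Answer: 21/34 ≈ 0.61765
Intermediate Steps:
A(S) = (-4 + S)/(2*S) (A(S) = (S - 4)/(S + S) = (-4 + S)/((2*S)) = (-4 + S)*(1/(2*S)) = (-4 + S)/(2*S))
H(C) = 1
H(v(-2))*A(-17) = 1*((1/2)*(-4 - 17)/(-17)) = 1*((1/2)*(-1/17)*(-21)) = 1*(21/34) = 21/34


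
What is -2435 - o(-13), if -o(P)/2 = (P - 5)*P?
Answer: -1967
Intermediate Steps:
o(P) = -2*P*(-5 + P) (o(P) = -2*(P - 5)*P = -2*(-5 + P)*P = -2*P*(-5 + P))
-2435 - o(-13) = -2435 - 2*(-13)*(5 - 1*(-13)) = -2435 - 2*(-13)*(5 + 13) = -2435 - 2*(-13)*18 = -2435 - 1*(-468) = -2435 + 468 = -1967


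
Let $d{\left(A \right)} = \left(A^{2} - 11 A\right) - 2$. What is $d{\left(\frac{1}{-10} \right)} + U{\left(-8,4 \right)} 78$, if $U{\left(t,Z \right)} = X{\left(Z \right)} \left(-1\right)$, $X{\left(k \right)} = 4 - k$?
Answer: $- \frac{89}{100} \approx -0.89$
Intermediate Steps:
$d{\left(A \right)} = -2 + A^{2} - 11 A$
$U{\left(t,Z \right)} = -4 + Z$ ($U{\left(t,Z \right)} = \left(4 - Z\right) \left(-1\right) = -4 + Z$)
$d{\left(\frac{1}{-10} \right)} + U{\left(-8,4 \right)} 78 = \left(-2 + \left(\frac{1}{-10}\right)^{2} - \frac{11}{-10}\right) + \left(-4 + 4\right) 78 = \left(-2 + \left(- \frac{1}{10}\right)^{2} - - \frac{11}{10}\right) + 0 \cdot 78 = \left(-2 + \frac{1}{100} + \frac{11}{10}\right) + 0 = - \frac{89}{100} + 0 = - \frac{89}{100}$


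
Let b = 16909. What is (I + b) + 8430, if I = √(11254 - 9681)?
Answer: 25339 + 11*√13 ≈ 25379.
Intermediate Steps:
I = 11*√13 (I = √1573 = 11*√13 ≈ 39.661)
(I + b) + 8430 = (11*√13 + 16909) + 8430 = (16909 + 11*√13) + 8430 = 25339 + 11*√13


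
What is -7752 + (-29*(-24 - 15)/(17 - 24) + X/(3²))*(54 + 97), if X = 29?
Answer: -1994752/63 ≈ -31663.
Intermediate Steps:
-7752 + (-29*(-24 - 15)/(17 - 24) + X/(3²))*(54 + 97) = -7752 + (-29*(-24 - 15)/(17 - 24) + 29/(3²))*(54 + 97) = -7752 + (-29/((-7/(-39))) + 29/9)*151 = -7752 + (-29/((-7*(-1/39))) + 29*(⅑))*151 = -7752 + (-29/7/39 + 29/9)*151 = -7752 + (-29*39/7 + 29/9)*151 = -7752 + (-1131/7 + 29/9)*151 = -7752 - 9976/63*151 = -7752 - 1506376/63 = -1994752/63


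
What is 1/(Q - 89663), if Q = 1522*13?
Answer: -1/69877 ≈ -1.4311e-5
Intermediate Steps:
Q = 19786
1/(Q - 89663) = 1/(19786 - 89663) = 1/(-69877) = -1/69877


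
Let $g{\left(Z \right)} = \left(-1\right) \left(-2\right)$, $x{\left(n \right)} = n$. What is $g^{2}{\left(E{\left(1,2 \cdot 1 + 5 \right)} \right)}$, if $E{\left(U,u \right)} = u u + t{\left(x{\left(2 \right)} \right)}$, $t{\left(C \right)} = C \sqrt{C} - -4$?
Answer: $4$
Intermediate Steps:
$t{\left(C \right)} = 4 + C^{\frac{3}{2}}$ ($t{\left(C \right)} = C^{\frac{3}{2}} + 4 = 4 + C^{\frac{3}{2}}$)
$E{\left(U,u \right)} = 4 + u^{2} + 2 \sqrt{2}$ ($E{\left(U,u \right)} = u u + \left(4 + 2^{\frac{3}{2}}\right) = u^{2} + \left(4 + 2 \sqrt{2}\right) = 4 + u^{2} + 2 \sqrt{2}$)
$g{\left(Z \right)} = 2$
$g^{2}{\left(E{\left(1,2 \cdot 1 + 5 \right)} \right)} = 2^{2} = 4$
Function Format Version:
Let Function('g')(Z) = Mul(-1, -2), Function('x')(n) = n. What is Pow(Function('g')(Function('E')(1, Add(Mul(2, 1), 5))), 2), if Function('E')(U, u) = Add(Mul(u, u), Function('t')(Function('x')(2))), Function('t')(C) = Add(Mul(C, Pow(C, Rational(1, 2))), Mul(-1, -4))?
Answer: 4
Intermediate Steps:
Function('t')(C) = Add(4, Pow(C, Rational(3, 2))) (Function('t')(C) = Add(Pow(C, Rational(3, 2)), 4) = Add(4, Pow(C, Rational(3, 2))))
Function('E')(U, u) = Add(4, Pow(u, 2), Mul(2, Pow(2, Rational(1, 2)))) (Function('E')(U, u) = Add(Mul(u, u), Add(4, Pow(2, Rational(3, 2)))) = Add(Pow(u, 2), Add(4, Mul(2, Pow(2, Rational(1, 2))))) = Add(4, Pow(u, 2), Mul(2, Pow(2, Rational(1, 2)))))
Function('g')(Z) = 2
Pow(Function('g')(Function('E')(1, Add(Mul(2, 1), 5))), 2) = Pow(2, 2) = 4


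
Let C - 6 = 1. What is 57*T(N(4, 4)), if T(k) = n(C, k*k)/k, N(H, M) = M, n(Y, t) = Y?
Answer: 399/4 ≈ 99.750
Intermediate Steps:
C = 7 (C = 6 + 1 = 7)
T(k) = 7/k
57*T(N(4, 4)) = 57*(7/4) = 399/4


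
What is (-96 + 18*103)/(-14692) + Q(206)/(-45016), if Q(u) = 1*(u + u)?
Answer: -2662226/20667971 ≈ -0.12881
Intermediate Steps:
Q(u) = 2*u (Q(u) = 1*(2*u) = 2*u)
(-96 + 18*103)/(-14692) + Q(206)/(-45016) = (-96 + 18*103)/(-14692) + (2*206)/(-45016) = (-96 + 1854)*(-1/14692) + 412*(-1/45016) = 1758*(-1/14692) - 103/11254 = -879/7346 - 103/11254 = -2662226/20667971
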